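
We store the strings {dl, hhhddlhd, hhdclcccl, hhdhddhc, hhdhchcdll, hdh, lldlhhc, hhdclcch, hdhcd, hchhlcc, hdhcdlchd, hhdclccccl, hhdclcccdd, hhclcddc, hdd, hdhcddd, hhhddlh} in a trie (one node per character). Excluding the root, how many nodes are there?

63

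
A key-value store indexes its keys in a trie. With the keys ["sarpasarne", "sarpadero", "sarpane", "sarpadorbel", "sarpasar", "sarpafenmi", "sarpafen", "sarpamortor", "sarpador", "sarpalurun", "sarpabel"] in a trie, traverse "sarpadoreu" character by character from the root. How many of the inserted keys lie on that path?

1

Check each prefix of "sarpadoreu" against the stored set — each match is an end-marker on the path.
Prefixes of the query that are stored words: "sarpador"
Count: 1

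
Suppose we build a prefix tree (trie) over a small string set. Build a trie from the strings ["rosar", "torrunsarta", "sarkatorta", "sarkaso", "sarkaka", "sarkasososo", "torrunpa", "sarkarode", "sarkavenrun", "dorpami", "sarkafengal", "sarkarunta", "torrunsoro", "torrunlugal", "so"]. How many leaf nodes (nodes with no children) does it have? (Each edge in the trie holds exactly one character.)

A leaf is a node with no children — equivalently, the end of a word that is not a proper prefix of any other stored word.
Those words: "dorpami", "rosar", "sarkafengal", "sarkaka", "sarkarode", "sarkarunta", "sarkasososo", "sarkatorta", "sarkavenrun", "so", "torrunlugal", "torrunpa", "torrunsarta", "torrunsoro"
Leaf count: 14

14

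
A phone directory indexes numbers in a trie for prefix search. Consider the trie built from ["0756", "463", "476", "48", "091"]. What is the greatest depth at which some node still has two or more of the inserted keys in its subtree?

1

The deepest shared node is where two words last agree before diverging.
e.g. "0756" and "091" share the prefix "0" of length 1; no pair shares a longer one.
Longest shared-prefix length: 1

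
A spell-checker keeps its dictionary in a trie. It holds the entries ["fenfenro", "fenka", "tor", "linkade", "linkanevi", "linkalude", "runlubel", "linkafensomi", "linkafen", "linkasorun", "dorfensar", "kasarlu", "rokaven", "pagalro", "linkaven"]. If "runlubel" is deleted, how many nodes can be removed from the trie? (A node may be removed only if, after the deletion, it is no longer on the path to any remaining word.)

7

After clearing the end-marker at "runlubel", prune upward until reaching a node still needed by another word.
The suffix "unlubel" (7 nodes) is used only by "runlubel"; the node for "r" still has the child "o", so pruning stops there.
Nodes removed: 7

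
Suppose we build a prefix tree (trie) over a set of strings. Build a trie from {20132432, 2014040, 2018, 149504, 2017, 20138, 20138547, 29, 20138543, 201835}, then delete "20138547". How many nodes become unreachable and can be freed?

A node on "20138547"'s path can go only if nothing else ends at it or branches off below it.
The suffix "7" (1 node) is used only by "20138547"; the node for "2013854" still has the child "3", so pruning stops there.
Nodes removed: 1

1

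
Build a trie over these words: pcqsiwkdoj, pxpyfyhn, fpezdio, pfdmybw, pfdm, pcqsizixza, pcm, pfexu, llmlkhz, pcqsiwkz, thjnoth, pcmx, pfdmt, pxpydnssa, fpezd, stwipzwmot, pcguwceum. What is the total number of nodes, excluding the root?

78

For each word, the new-node count is its length minus the longest prefix already in the trie:
  "pcqsiwkdoj" → 10 new (p, c, q, s, i, w, k, d, o, j)
  "pxpyfyhn" → prefix "p" already present; 7 new (x, p, y, f, y, h, n)
  "fpezdio" → 7 new (f, p, e, z, d, i, o)
  "pfdmybw" → prefix "p" already present; 6 new (f, d, m, y, b, w)
  "pfdm" → prefix "pfdm" already present; 0 new (none)
  "pcqsizixza" → prefix "pcqsi" already present; 5 new (z, i, x, z, a)
  "pcm" → prefix "pc" already present; 1 new (m)
  "pfexu" → prefix "pf" already present; 3 new (e, x, u)
  "llmlkhz" → 7 new (l, l, m, l, k, h, z)
  "pcqsiwkz" → prefix "pcqsiwk" already present; 1 new (z)
  "thjnoth" → 7 new (t, h, j, n, o, t, h)
  "pcmx" → prefix "pcm" already present; 1 new (x)
  "pfdmt" → prefix "pfdm" already present; 1 new (t)
  "pxpydnssa" → prefix "pxpy" already present; 5 new (d, n, s, s, a)
  "fpezd" → prefix "fpezd" already present; 0 new (none)
  "stwipzwmot" → 10 new (s, t, w, i, p, z, w, m, o, t)
  "pcguwceum" → prefix "pc" already present; 7 new (g, u, w, c, e, u, m)
Total nodes = 10 + 7 + 7 + 6 + 0 + 5 + 1 + 3 + 7 + 1 + 7 + 1 + 1 + 5 + 0 + 10 + 7 = 78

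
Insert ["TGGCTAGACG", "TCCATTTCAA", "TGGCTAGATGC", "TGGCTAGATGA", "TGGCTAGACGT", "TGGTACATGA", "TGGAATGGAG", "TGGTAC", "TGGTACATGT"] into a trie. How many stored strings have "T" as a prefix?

9

Traverse to the node for "T", then collect every word in that subtree.
Matches: "TCCATTTCAA", "TGGAATGGAG", "TGGCTAGACG", "TGGCTAGACGT", "TGGCTAGATGA", "TGGCTAGATGC", "TGGTAC", "TGGTACATGA", "TGGTACATGT"
Count: 9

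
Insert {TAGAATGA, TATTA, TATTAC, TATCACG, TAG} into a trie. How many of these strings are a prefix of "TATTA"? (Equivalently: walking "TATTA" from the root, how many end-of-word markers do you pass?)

1

Traverse "TATTA" character by character; count nodes along the way that are marked as word ends.
Prefixes of the query that are stored words: "TATTA"
Count: 1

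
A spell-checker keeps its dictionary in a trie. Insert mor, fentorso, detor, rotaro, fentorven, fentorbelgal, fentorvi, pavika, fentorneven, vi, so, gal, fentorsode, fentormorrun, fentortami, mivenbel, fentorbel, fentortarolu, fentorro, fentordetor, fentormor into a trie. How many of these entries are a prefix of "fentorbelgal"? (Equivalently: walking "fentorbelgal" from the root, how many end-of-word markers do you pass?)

Walk "fentorbelgal" from the root; an end-of-word marker is hit whenever a stored word is a prefix of "fentorbelgal".
Prefixes of the query that are stored words: "fentorbel", "fentorbelgal"
Count: 2

2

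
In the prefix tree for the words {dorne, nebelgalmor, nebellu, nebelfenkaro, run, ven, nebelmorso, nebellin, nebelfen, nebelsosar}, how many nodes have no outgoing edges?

A leaf is a node with no children — equivalently, the end of a word that is not a proper prefix of any other stored word.
Those words: "dorne", "nebelfenkaro", "nebelgalmor", "nebellin", "nebellu", "nebelmorso", "nebelsosar", "run", "ven"
Leaf count: 9

9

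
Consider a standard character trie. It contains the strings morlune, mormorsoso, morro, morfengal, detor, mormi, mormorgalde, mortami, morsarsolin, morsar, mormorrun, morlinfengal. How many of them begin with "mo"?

Filter for entries beginning with "mo":
Matches: "morfengal", "morlinfengal", "morlune", "mormi", "mormorgalde", "mormorrun", "mormorsoso", "morro", "morsar", "morsarsolin", "mortami"
Count: 11

11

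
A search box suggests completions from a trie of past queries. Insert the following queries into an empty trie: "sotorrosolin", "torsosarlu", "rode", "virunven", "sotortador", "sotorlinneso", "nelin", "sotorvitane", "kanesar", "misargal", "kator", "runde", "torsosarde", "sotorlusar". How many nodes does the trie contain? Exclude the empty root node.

85

For each word, the new-node count is its length minus the longest prefix already in the trie:
  "sotorrosolin" → 12 new (s, o, t, o, r, r, o, s, o, l, i, n)
  "torsosarlu" → 10 new (t, o, r, s, o, s, a, r, l, u)
  "rode" → 4 new (r, o, d, e)
  "virunven" → 8 new (v, i, r, u, n, v, e, n)
  "sotortador" → prefix "sotor" already present; 5 new (t, a, d, o, r)
  "sotorlinneso" → prefix "sotor" already present; 7 new (l, i, n, n, e, s, o)
  "nelin" → 5 new (n, e, l, i, n)
  "sotorvitane" → prefix "sotor" already present; 6 new (v, i, t, a, n, e)
  "kanesar" → 7 new (k, a, n, e, s, a, r)
  "misargal" → 8 new (m, i, s, a, r, g, a, l)
  "kator" → prefix "ka" already present; 3 new (t, o, r)
  "runde" → prefix "r" already present; 4 new (u, n, d, e)
  "torsosarde" → prefix "torsosar" already present; 2 new (d, e)
  "sotorlusar" → prefix "sotorl" already present; 4 new (u, s, a, r)
Total nodes = 12 + 10 + 4 + 8 + 5 + 7 + 5 + 6 + 7 + 8 + 3 + 4 + 2 + 4 = 85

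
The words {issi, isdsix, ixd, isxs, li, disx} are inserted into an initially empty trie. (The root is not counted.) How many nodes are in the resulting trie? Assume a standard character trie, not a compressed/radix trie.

18

Insert word by word; a character creates a node only if that edge doesn't already exist:
  "issi" → 4 new (i, s, s, i)
  "isdsix" → prefix "is" already present; 4 new (d, s, i, x)
  "ixd" → prefix "i" already present; 2 new (x, d)
  "isxs" → prefix "is" already present; 2 new (x, s)
  "li" → 2 new (l, i)
  "disx" → 4 new (d, i, s, x)
Total nodes = 4 + 4 + 2 + 2 + 2 + 4 = 18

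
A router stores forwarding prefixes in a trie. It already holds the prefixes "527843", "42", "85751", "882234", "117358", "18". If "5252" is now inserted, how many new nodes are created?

Walking "5252" from the root, the first 2 characters ("52") follow existing edges; "5" is the first miss.
New nodes needed: |"5252"| − 2 = 4 − 2 = 2.

2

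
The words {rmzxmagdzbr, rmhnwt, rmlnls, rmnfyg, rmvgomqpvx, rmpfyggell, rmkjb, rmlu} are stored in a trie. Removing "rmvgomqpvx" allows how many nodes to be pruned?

Walk "rmvgomqpvx" from the leaf back toward the root, removing each node that no remaining word uses.
The suffix "vgomqpvx" (8 nodes) is used only by "rmvgomqpvx"; the node for "rm" still has the child "z", so pruning stops there.
Nodes removed: 8

8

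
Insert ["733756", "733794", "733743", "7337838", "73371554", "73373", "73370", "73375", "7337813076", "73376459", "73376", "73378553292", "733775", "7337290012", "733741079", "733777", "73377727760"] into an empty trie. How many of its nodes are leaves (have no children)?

14

A leaf is a node with no children — equivalently, the end of a word that is not a proper prefix of any other stored word.
Those words: "73370", "73371554", "7337290012", "73373", "733741079", "733743", "733756", "73376459", "733775", "73377727760", "7337813076", "7337838", "73378553292", "733794"
Leaf count: 14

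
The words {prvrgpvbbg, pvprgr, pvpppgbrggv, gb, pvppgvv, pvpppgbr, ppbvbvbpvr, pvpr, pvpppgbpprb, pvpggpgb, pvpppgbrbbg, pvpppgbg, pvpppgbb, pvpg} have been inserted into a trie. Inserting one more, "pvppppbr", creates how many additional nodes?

Walking "pvppppbr" from the root, the first 5 characters ("pvppp") follow existing edges; "p" is the first miss.
So 8 − 5 = 3 new nodes.

3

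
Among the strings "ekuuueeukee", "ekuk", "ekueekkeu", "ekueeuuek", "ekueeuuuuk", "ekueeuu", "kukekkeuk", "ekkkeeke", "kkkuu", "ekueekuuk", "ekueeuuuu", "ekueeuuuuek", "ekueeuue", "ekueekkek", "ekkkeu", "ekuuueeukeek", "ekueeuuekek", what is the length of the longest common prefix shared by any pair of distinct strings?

The deepest shared node is where two words last agree before diverging.
e.g. "ekuuueeukee" and "ekuuueeukeek" share the prefix "ekuuueeukee" of length 11; no pair shares a longer one.
Longest shared-prefix length: 11

11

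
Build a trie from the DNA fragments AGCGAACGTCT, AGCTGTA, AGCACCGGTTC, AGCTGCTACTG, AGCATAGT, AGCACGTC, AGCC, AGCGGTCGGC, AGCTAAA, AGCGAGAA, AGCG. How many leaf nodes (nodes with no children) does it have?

A leaf is a node with no children — equivalently, the end of a word that is not a proper prefix of any other stored word.
Those words: "AGCACCGGTTC", "AGCACGTC", "AGCATAGT", "AGCC", "AGCGAACGTCT", "AGCGAGAA", "AGCGGTCGGC", "AGCTAAA", "AGCTGCTACTG", "AGCTGTA"
Leaf count: 10

10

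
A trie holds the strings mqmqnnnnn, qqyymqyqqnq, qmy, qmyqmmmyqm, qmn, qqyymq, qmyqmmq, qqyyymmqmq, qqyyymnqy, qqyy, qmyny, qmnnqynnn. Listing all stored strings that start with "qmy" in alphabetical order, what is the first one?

qmy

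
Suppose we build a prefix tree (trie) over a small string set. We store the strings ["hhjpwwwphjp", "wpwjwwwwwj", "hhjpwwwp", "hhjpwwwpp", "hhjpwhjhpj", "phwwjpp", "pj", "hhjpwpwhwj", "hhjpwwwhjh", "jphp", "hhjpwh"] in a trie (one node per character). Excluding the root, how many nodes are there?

Count nodes per top-level branch (shared prefixes stored once):
  'h'-branch (hhjpwh, hhjpwhjhpj, hhjpwpwhwj, hhjpwwwhjh, hhjpwwwp, hhjpwwwphjp, hhjpwwwpp): 25 nodes
  'j'-branch (jphp): 4 nodes
  'p'-branch (phwwjpp, pj): 8 nodes
  'w'-branch (wpwjwwwwwj): 10 nodes
Sum: 47

47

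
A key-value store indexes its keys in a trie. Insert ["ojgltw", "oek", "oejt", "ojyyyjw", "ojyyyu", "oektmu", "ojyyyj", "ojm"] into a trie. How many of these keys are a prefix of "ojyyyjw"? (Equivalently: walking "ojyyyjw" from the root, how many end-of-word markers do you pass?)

Walk "ojyyyjw" from the root; an end-of-word marker is hit whenever a stored word is a prefix of "ojyyyjw".
Prefixes of the query that are stored words: "ojyyyj", "ojyyyjw"
Count: 2

2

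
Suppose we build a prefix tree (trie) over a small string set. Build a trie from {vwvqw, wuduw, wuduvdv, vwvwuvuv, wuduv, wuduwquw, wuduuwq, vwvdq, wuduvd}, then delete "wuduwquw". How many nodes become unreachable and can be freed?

3

After clearing the end-marker at "wuduwquw", prune upward until reaching a node still needed by another word.
The suffix "quw" (3 nodes) is used only by "wuduwquw"; "wuduw" is itself a stored word, so pruning stops there.
Nodes removed: 3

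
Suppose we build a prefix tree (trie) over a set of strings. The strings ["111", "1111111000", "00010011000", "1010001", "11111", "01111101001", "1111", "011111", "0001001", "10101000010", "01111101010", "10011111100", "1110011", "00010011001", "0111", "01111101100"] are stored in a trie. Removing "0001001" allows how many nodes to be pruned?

A node on "0001001"'s path can go only if nothing else ends at it or branches off below it.
Every node on "0001001" is still needed (e.g. by "00010011000"), so nothing is freed.
Nodes removed: 0

0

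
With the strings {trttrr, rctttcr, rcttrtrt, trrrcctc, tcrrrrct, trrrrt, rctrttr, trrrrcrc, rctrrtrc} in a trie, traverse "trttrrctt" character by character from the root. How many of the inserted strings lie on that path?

Check each prefix of "trttrrctt" against the stored set — each match is an end-marker on the path.
Prefixes of the query that are stored words: "trttrr"
Count: 1

1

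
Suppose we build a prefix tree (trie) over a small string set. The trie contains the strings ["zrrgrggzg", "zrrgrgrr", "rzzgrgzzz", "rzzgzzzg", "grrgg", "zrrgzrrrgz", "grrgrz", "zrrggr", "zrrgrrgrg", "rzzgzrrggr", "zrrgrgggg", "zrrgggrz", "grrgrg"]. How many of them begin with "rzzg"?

3

Filter for entries beginning with "rzzg":
Words under "rzzg": rzzgrgzzz, rzzgzrrggr, rzzgzzzg
Count: 3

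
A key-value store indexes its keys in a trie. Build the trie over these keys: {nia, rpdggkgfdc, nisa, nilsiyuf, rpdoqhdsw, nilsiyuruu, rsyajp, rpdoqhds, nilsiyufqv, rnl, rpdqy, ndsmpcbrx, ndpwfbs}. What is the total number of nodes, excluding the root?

54

For each word, the new-node count is its length minus the longest prefix already in the trie:
  "nia" → 3 new (n, i, a)
  "rpdggkgfdc" → 10 new (r, p, d, g, g, k, g, f, d, c)
  "nisa" → prefix "ni" already present; 2 new (s, a)
  "nilsiyuf" → prefix "ni" already present; 6 new (l, s, i, y, u, f)
  "rpdoqhdsw" → prefix "rpd" already present; 6 new (o, q, h, d, s, w)
  "nilsiyuruu" → prefix "nilsiyu" already present; 3 new (r, u, u)
  "rsyajp" → prefix "r" already present; 5 new (s, y, a, j, p)
  "rpdoqhds" → prefix "rpdoqhds" already present; 0 new (none)
  "nilsiyufqv" → prefix "nilsiyuf" already present; 2 new (q, v)
  "rnl" → prefix "r" already present; 2 new (n, l)
  "rpdqy" → prefix "rpd" already present; 2 new (q, y)
  "ndsmpcbrx" → prefix "n" already present; 8 new (d, s, m, p, c, b, r, x)
  "ndpwfbs" → prefix "nd" already present; 5 new (p, w, f, b, s)
Total nodes = 3 + 10 + 2 + 6 + 6 + 3 + 5 + 0 + 2 + 2 + 2 + 8 + 5 = 54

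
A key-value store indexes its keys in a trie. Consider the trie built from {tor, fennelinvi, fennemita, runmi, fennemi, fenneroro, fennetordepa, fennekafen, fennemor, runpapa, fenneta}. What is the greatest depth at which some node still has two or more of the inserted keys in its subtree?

The deepest shared node is where two words last agree before diverging.
e.g. "fennemi" and "fennemita" share the prefix "fennemi" of length 7; no pair shares a longer one.
Longest shared-prefix length: 7

7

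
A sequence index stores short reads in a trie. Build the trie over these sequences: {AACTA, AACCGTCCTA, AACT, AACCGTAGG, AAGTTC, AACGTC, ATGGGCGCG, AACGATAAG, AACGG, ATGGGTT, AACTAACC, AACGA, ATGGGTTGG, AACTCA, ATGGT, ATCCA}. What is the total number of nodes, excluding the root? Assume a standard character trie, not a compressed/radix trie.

Trace insertions, counting only characters that open a new branch:
  "AACTA" → 5 new (A, A, C, T, A)
  "AACCGTCCTA" → prefix "AAC" already present; 7 new (C, G, T, C, C, T, A)
  "AACT" → prefix "AACT" already present; 0 new (none)
  "AACCGTAGG" → prefix "AACCGT" already present; 3 new (A, G, G)
  "AAGTTC" → prefix "AA" already present; 4 new (G, T, T, C)
  "AACGTC" → prefix "AAC" already present; 3 new (G, T, C)
  "ATGGGCGCG" → prefix "A" already present; 8 new (T, G, G, G, C, G, C, G)
  "AACGATAAG" → prefix "AACG" already present; 5 new (A, T, A, A, G)
  "AACGG" → prefix "AACG" already present; 1 new (G)
  "ATGGGTT" → prefix "ATGGG" already present; 2 new (T, T)
  "AACTAACC" → prefix "AACTA" already present; 3 new (A, C, C)
  "AACGA" → prefix "AACGA" already present; 0 new (none)
  "ATGGGTTGG" → prefix "ATGGGTT" already present; 2 new (G, G)
  "AACTCA" → prefix "AACT" already present; 2 new (C, A)
  "ATGGT" → prefix "ATGG" already present; 1 new (T)
  "ATCCA" → prefix "AT" already present; 3 new (C, C, A)
Total nodes = 5 + 7 + 0 + 3 + 4 + 3 + 8 + 5 + 1 + 2 + 3 + 0 + 2 + 2 + 1 + 3 = 49

49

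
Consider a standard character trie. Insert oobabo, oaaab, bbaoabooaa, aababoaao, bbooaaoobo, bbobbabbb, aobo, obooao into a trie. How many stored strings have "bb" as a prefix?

3

Filter for entries beginning with "bb":
Matches: "bbaoabooaa", "bbobbabbb", "bbooaaoobo"
Count: 3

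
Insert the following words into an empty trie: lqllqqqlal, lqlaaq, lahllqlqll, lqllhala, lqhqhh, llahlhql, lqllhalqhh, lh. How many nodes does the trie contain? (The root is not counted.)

Count nodes per top-level branch (shared prefixes stored once):
  'l'-branch (lahllqlqll, lh, llahlhql, lqhqhh, lqlaaq, lqllhala, lqllhalqhh, lqllqqqlal): 41 nodes
Sum: 41

41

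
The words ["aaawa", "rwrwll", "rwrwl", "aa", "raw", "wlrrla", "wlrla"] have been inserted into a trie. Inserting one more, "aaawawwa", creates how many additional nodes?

3

The longest prefix of "aaawawwa" already in the trie is "aaawa" (length 5).
So 8 − 5 = 3 new nodes.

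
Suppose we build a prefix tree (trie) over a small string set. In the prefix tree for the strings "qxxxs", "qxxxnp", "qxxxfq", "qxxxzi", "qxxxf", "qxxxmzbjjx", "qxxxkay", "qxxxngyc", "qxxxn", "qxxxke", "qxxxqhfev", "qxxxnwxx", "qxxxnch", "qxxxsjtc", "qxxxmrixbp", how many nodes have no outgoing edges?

12

A leaf is a node with no children — equivalently, the end of a word that is not a proper prefix of any other stored word.
Those words: "qxxxfq", "qxxxkay", "qxxxke", "qxxxmrixbp", "qxxxmzbjjx", "qxxxnch", "qxxxngyc", "qxxxnp", "qxxxnwxx", "qxxxqhfev", "qxxxsjtc", "qxxxzi"
Leaf count: 12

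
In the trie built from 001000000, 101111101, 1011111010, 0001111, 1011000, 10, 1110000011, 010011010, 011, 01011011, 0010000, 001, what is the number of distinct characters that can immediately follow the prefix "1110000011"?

Walk "1110000011" from the root, arriving at one node.
No stored string extends past "1110000011".
That node has 0 child edges.

0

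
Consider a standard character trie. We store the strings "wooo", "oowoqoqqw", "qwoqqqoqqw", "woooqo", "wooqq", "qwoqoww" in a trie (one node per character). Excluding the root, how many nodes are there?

Trie structure (* marks end of a word):
(root)
├─ o
│  └─ o
│     └─ w
│        └─ o
│           └─ q
│              └─ o
│                 └─ q
│                    └─ q
│                       └─ w *
├─ q
│  └─ w
│     └─ o
│        └─ q
│           ├─ o
│           │  └─ w
│           │     └─ w *
│           └─ q
│              └─ q
│                 └─ o
│                    └─ q
│                       └─ q
│                          └─ w *
└─ w
   └─ o
      └─ o
         ├─ o *
         │  └─ q
         │     └─ o *
         └─ q
            └─ q *
Counting every labelled node above: 30.

30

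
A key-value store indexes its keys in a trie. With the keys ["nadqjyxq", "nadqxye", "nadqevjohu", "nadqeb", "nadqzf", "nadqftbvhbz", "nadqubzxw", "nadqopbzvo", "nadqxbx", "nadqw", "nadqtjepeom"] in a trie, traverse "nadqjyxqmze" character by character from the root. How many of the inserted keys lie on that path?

Check each prefix of "nadqjyxqmze" against the stored set — each match is an end-marker on the path.
Prefixes of the query that are stored words: "nadqjyxq"
Count: 1

1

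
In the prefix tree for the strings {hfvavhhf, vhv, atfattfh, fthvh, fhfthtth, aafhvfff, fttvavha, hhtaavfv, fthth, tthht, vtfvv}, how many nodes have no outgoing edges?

11

A leaf is a node with no children — equivalently, the end of a word that is not a proper prefix of any other stored word.
Those words: "aafhvfff", "atfattfh", "fhfthtth", "fthth", "fthvh", "fttvavha", "hfvavhhf", "hhtaavfv", "tthht", "vhv", "vtfvv"
Leaf count: 11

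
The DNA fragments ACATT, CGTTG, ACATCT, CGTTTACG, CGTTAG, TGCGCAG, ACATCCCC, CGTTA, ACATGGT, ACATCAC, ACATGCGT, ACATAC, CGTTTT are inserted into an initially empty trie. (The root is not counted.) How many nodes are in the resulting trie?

For each word, the new-node count is its length minus the longest prefix already in the trie:
  "ACATT" → 5 new (A, C, A, T, T)
  "CGTTG" → 5 new (C, G, T, T, G)
  "ACATCT" → prefix "ACAT" already present; 2 new (C, T)
  "CGTTTACG" → prefix "CGTT" already present; 4 new (T, A, C, G)
  "CGTTAG" → prefix "CGTT" already present; 2 new (A, G)
  "TGCGCAG" → 7 new (T, G, C, G, C, A, G)
  "ACATCCCC" → prefix "ACATC" already present; 3 new (C, C, C)
  "CGTTA" → prefix "CGTTA" already present; 0 new (none)
  "ACATGGT" → prefix "ACAT" already present; 3 new (G, G, T)
  "ACATCAC" → prefix "ACATC" already present; 2 new (A, C)
  "ACATGCGT" → prefix "ACATG" already present; 3 new (C, G, T)
  "ACATAC" → prefix "ACAT" already present; 2 new (A, C)
  "CGTTTT" → prefix "CGTTT" already present; 1 new (T)
Total nodes = 5 + 5 + 2 + 4 + 2 + 7 + 3 + 0 + 3 + 2 + 3 + 2 + 1 = 39

39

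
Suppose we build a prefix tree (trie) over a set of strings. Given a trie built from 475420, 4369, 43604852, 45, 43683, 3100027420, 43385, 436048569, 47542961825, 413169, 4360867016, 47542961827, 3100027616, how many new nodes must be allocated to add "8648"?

4

No existing word starts with "8", so every character of "8648" needs a new node.
4 − 0 = 4 new nodes.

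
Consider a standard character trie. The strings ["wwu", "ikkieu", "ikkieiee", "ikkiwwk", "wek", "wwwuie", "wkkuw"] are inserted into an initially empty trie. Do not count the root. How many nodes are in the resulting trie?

25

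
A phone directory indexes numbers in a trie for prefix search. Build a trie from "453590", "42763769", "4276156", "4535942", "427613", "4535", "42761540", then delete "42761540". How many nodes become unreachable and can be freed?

Walk "42761540" from the leaf back toward the root, removing each node that no remaining word uses.
The suffix "40" (2 nodes) is used only by "42761540"; the node for "427615" still has the child "6", so pruning stops there.
Nodes removed: 2

2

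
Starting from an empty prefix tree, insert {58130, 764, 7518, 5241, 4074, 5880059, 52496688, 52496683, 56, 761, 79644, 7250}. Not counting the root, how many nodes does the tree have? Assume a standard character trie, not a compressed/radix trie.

38

Trace insertions, counting only characters that open a new branch:
  "58130" → 5 new (5, 8, 1, 3, 0)
  "764" → 3 new (7, 6, 4)
  "7518" → prefix "7" already present; 3 new (5, 1, 8)
  "5241" → prefix "5" already present; 3 new (2, 4, 1)
  "4074" → 4 new (4, 0, 7, 4)
  "5880059" → prefix "58" already present; 5 new (8, 0, 0, 5, 9)
  "52496688" → prefix "524" already present; 5 new (9, 6, 6, 8, 8)
  "52496683" → prefix "5249668" already present; 1 new (3)
  "56" → prefix "5" already present; 1 new (6)
  "761" → prefix "76" already present; 1 new (1)
  "79644" → prefix "7" already present; 4 new (9, 6, 4, 4)
  "7250" → prefix "7" already present; 3 new (2, 5, 0)
Total nodes = 5 + 3 + 3 + 3 + 4 + 5 + 5 + 1 + 1 + 1 + 4 + 3 = 38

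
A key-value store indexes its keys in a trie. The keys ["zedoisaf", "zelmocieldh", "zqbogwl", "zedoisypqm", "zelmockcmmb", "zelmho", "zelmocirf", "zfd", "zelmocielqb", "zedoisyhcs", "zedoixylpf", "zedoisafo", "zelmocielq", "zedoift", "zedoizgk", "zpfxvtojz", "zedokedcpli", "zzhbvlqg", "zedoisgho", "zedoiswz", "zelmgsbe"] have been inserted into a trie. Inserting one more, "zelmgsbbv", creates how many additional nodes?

"zelmgsb" is already a path in the trie; the remaining "bv" must be added.
So 9 − 7 = 2 new nodes.

2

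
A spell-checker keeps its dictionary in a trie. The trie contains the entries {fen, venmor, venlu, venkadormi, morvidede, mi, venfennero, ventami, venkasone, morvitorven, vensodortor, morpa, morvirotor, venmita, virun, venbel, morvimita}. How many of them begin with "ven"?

Walk to "ven"; the words in its subtree are exactly those with that prefix.
Words under "ven": venbel, venfennero, venkadormi, venkasone, venlu, venmita, venmor, vensodortor, ventami
Count: 9

9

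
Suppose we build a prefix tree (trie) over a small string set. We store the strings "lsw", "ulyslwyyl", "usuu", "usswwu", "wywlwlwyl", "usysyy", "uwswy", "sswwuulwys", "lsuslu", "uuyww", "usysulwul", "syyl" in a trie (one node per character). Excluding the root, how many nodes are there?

Trace insertions, counting only characters that open a new branch:
  "lsw" → 3 new (l, s, w)
  "ulyslwyyl" → 9 new (u, l, y, s, l, w, y, y, l)
  "usuu" → prefix "u" already present; 3 new (s, u, u)
  "usswwu" → prefix "us" already present; 4 new (s, w, w, u)
  "wywlwlwyl" → 9 new (w, y, w, l, w, l, w, y, l)
  "usysyy" → prefix "us" already present; 4 new (y, s, y, y)
  "uwswy" → prefix "u" already present; 4 new (w, s, w, y)
  "sswwuulwys" → 10 new (s, s, w, w, u, u, l, w, y, s)
  "lsuslu" → prefix "ls" already present; 4 new (u, s, l, u)
  "uuyww" → prefix "u" already present; 4 new (u, y, w, w)
  "usysulwul" → prefix "usys" already present; 5 new (u, l, w, u, l)
  "syyl" → prefix "s" already present; 3 new (y, y, l)
Total nodes = 3 + 9 + 3 + 4 + 9 + 4 + 4 + 10 + 4 + 4 + 5 + 3 = 62

62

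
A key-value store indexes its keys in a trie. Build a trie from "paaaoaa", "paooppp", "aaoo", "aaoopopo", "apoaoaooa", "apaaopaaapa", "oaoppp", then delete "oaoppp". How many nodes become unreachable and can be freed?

6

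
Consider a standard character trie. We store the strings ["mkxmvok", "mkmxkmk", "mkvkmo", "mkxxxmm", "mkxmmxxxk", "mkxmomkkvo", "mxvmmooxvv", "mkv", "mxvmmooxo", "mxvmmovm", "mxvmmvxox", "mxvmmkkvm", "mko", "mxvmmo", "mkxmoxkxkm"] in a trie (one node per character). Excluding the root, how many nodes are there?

Trace insertions, counting only characters that open a new branch:
  "mkxmvok" → 7 new (m, k, x, m, v, o, k)
  "mkmxkmk" → prefix "mk" already present; 5 new (m, x, k, m, k)
  "mkvkmo" → prefix "mk" already present; 4 new (v, k, m, o)
  "mkxxxmm" → prefix "mkx" already present; 4 new (x, x, m, m)
  "mkxmmxxxk" → prefix "mkxm" already present; 5 new (m, x, x, x, k)
  "mkxmomkkvo" → prefix "mkxm" already present; 6 new (o, m, k, k, v, o)
  "mxvmmooxvv" → prefix "m" already present; 9 new (x, v, m, m, o, o, x, v, v)
  "mkv" → prefix "mkv" already present; 0 new (none)
  "mxvmmooxo" → prefix "mxvmmoox" already present; 1 new (o)
  "mxvmmovm" → prefix "mxvmmo" already present; 2 new (v, m)
  "mxvmmvxox" → prefix "mxvmm" already present; 4 new (v, x, o, x)
  "mxvmmkkvm" → prefix "mxvmm" already present; 4 new (k, k, v, m)
  "mko" → prefix "mk" already present; 1 new (o)
  "mxvmmo" → prefix "mxvmmo" already present; 0 new (none)
  "mkxmoxkxkm" → prefix "mkxmo" already present; 5 new (x, k, x, k, m)
Total nodes = 7 + 5 + 4 + 4 + 5 + 6 + 9 + 0 + 1 + 2 + 4 + 4 + 1 + 0 + 5 = 57

57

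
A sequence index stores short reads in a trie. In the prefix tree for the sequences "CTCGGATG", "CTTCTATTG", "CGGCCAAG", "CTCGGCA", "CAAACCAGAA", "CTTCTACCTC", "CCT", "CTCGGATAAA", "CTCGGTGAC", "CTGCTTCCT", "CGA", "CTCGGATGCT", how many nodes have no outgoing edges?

11

Leaves are exactly the stored words that no other stored word extends.
Those words: "CAAACCAGAA", "CCT", "CGA", "CGGCCAAG", "CTCGGATAAA", "CTCGGATGCT", "CTCGGCA", "CTCGGTGAC", "CTGCTTCCT", "CTTCTACCTC", "CTTCTATTG"
Leaf count: 11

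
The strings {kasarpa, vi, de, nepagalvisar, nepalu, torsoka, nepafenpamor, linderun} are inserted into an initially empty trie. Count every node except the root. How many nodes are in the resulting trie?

Insert word by word; a character creates a node only if that edge doesn't already exist:
  "kasarpa" → 7 new (k, a, s, a, r, p, a)
  "vi" → 2 new (v, i)
  "de" → 2 new (d, e)
  "nepagalvisar" → 12 new (n, e, p, a, g, a, l, v, i, s, a, r)
  "nepalu" → prefix "nepa" already present; 2 new (l, u)
  "torsoka" → 7 new (t, o, r, s, o, k, a)
  "nepafenpamor" → prefix "nepa" already present; 8 new (f, e, n, p, a, m, o, r)
  "linderun" → 8 new (l, i, n, d, e, r, u, n)
Total nodes = 7 + 2 + 2 + 12 + 2 + 7 + 8 + 8 = 48

48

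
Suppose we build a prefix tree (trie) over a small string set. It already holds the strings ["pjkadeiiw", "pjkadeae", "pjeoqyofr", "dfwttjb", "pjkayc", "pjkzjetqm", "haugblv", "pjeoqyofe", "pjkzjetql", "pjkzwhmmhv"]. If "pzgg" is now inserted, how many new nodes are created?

The longest prefix of "pzgg" already in the trie is "p" (length 1).
Each of the 3 remaining characters creates one node.

3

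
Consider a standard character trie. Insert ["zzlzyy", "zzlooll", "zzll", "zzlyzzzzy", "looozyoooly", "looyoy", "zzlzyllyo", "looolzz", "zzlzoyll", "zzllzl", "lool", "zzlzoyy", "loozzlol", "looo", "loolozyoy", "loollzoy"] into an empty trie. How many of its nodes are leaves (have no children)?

13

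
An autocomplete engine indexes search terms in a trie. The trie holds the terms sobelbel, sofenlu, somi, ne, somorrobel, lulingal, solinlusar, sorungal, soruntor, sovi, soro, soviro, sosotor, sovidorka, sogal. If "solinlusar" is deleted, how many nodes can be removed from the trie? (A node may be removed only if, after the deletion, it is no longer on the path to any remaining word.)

After clearing the end-marker at "solinlusar", prune upward until reaching a node still needed by another word.
The suffix "linlusar" (8 nodes) is used only by "solinlusar"; the node for "so" still has the child "b", so pruning stops there.
Nodes removed: 8

8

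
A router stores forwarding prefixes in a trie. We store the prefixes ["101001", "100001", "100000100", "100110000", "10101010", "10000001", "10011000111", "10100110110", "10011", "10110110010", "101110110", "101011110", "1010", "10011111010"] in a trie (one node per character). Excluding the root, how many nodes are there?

57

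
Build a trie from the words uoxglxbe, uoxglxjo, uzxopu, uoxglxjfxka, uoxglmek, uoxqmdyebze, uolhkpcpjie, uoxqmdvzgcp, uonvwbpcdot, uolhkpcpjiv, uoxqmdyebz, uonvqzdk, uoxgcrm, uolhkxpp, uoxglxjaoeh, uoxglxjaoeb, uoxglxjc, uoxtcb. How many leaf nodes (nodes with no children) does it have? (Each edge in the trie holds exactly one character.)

A leaf is a node with no children — equivalently, the end of a word that is not a proper prefix of any other stored word.
Those words: "uolhkpcpjie", "uolhkpcpjiv", "uolhkxpp", "uonvqzdk", "uonvwbpcdot", "uoxgcrm", "uoxglmek", "uoxglxbe", "uoxglxjaoeb", "uoxglxjaoeh", "uoxglxjc", "uoxglxjfxka", "uoxglxjo", "uoxqmdvzgcp", "uoxqmdyebze", "uoxtcb", "uzxopu"
Leaf count: 17

17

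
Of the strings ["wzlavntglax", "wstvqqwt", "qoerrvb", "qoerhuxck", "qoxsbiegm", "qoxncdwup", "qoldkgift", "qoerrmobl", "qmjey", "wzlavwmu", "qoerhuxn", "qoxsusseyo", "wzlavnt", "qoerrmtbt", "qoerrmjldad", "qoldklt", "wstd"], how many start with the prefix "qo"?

11

Filter for entries beginning with "qo":
Words under "qo": qoerhuxck, qoerhuxn, qoerrmjldad, qoerrmobl, qoerrmtbt, qoerrvb, qoldkgift, qoldklt, qoxncdwup, qoxsbiegm, qoxsusseyo
Count: 11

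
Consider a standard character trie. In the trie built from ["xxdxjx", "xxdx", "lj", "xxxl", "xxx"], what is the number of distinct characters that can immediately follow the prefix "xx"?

2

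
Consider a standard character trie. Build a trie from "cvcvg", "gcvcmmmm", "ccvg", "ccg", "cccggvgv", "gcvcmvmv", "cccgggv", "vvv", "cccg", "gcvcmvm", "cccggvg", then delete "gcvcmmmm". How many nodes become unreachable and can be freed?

A node on "gcvcmmmm"'s path can go only if nothing else ends at it or branches off below it.
The suffix "mmm" (3 nodes) is used only by "gcvcmmmm"; the node for "gcvcm" still has the child "v", so pruning stops there.
Nodes removed: 3

3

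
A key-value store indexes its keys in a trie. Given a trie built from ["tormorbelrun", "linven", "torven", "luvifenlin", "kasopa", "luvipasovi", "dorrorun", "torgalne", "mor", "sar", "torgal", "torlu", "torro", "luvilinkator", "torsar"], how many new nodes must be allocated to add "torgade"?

2

Walking "torgade" from the root, the first 5 characters ("torga") follow existing edges; "d" is the first miss.
New nodes needed: |"torgade"| − 5 = 7 − 5 = 2.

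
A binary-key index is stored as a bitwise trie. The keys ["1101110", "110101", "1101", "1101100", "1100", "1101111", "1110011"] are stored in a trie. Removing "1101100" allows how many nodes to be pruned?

2

A node on "1101100"'s path can go only if nothing else ends at it or branches off below it.
The suffix "00" (2 nodes) is used only by "1101100"; the node for "11011" still has the child "1", so pruning stops there.
Nodes removed: 2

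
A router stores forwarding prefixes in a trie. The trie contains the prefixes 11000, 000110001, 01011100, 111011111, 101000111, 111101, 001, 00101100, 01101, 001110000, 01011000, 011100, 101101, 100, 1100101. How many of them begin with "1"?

Traverse to the node for "1", then collect every word in that subtree.
Words under "1": 100, 101000111, 101101, 11000, 1100101, 111011111, 111101
Count: 7

7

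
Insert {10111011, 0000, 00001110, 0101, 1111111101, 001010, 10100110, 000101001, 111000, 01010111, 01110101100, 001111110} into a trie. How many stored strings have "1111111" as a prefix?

1

Filter for entries beginning with "1111111":
Matches: "1111111101"
Count: 1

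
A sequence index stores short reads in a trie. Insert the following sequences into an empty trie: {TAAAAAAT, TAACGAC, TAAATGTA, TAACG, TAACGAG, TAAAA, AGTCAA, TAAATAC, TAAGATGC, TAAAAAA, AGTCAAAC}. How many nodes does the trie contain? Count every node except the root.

Trie structure (* marks end of a word):
(root)
├─ A
│  └─ G
│     └─ T
│        └─ C
│           └─ A
│              └─ A *
│                 └─ A
│                    └─ C *
└─ T
   └─ A
      └─ A
         ├─ A
         │  ├─ A *
         │  │  └─ A
         │  │     └─ A *
         │  │        └─ T *
         │  └─ T
         │     ├─ A
         │     │  └─ C *
         │     └─ G
         │        └─ T
         │           └─ A *
         ├─ C
         │  └─ G *
         │     └─ A
         │        ├─ C *
         │        └─ G *
         └─ G
            └─ A
               └─ T
                  └─ G
                     └─ C *
Counting every labelled node above: 32.

32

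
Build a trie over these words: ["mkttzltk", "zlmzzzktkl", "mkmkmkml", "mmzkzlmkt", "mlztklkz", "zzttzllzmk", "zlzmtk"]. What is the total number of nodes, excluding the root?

52

Insert word by word; a character creates a node only if that edge doesn't already exist:
  "mkttzltk" → 8 new (m, k, t, t, z, l, t, k)
  "zlmzzzktkl" → 10 new (z, l, m, z, z, z, k, t, k, l)
  "mkmkmkml" → prefix "mk" already present; 6 new (m, k, m, k, m, l)
  "mmzkzlmkt" → prefix "m" already present; 8 new (m, z, k, z, l, m, k, t)
  "mlztklkz" → prefix "m" already present; 7 new (l, z, t, k, l, k, z)
  "zzttzllzmk" → prefix "z" already present; 9 new (z, t, t, z, l, l, z, m, k)
  "zlzmtk" → prefix "zl" already present; 4 new (z, m, t, k)
Total nodes = 8 + 10 + 6 + 8 + 7 + 9 + 4 = 52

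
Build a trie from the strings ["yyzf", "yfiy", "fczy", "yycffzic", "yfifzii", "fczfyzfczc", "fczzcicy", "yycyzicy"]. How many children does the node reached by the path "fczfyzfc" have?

1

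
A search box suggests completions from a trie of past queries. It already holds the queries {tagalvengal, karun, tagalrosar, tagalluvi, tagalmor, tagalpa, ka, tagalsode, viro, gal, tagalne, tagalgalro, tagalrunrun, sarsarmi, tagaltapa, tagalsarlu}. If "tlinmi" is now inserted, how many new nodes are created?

"t" is already a path in the trie; the remaining "linmi" must be added.
New nodes needed: |"tlinmi"| − 1 = 6 − 1 = 5.

5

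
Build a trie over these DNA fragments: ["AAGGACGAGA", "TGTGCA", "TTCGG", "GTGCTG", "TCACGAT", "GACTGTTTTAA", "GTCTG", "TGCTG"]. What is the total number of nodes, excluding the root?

48

Trace insertions, counting only characters that open a new branch:
  "AAGGACGAGA" → 10 new (A, A, G, G, A, C, G, A, G, A)
  "TGTGCA" → 6 new (T, G, T, G, C, A)
  "TTCGG" → prefix "T" already present; 4 new (T, C, G, G)
  "GTGCTG" → 6 new (G, T, G, C, T, G)
  "TCACGAT" → prefix "T" already present; 6 new (C, A, C, G, A, T)
  "GACTGTTTTAA" → prefix "G" already present; 10 new (A, C, T, G, T, T, T, T, A, A)
  "GTCTG" → prefix "GT" already present; 3 new (C, T, G)
  "TGCTG" → prefix "TG" already present; 3 new (C, T, G)
Total nodes = 10 + 6 + 4 + 6 + 6 + 10 + 3 + 3 = 48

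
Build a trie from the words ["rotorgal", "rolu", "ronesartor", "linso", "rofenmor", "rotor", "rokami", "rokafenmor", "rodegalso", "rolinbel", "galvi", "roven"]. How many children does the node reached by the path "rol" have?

2

The children of the "rol" node are the distinct next characters among strings starting with "rol".
Distinct next characters after "rol": i, u.
That node has 2 child edges.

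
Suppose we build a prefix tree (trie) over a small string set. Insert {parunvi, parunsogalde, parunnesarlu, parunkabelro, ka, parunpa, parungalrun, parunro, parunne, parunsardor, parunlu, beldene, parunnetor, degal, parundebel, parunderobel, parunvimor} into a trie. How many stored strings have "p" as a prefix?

14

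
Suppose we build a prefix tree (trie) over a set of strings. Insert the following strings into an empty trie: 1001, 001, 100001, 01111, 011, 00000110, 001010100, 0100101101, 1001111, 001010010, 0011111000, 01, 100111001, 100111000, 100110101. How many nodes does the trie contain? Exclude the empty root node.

Count nodes per top-level branch (shared prefixes stored once):
  '0'-branch (00000110, 001, 001010010, 001010100, 0011111000, 01, 0100101101, 011, 01111): 37 nodes
  '1'-branch (100001, 1001, 100110101, 100111000, 100111001, 1001111): 18 nodes
Sum: 55

55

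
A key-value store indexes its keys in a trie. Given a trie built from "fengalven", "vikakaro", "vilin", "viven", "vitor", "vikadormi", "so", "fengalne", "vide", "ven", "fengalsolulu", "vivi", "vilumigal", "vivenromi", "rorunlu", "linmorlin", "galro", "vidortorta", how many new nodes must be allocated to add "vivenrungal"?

Walking "vivenrungal" from the root, the first 6 characters ("vivenr") follow existing edges; "u" is the first miss.
Each of the 5 remaining characters creates one node.

5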